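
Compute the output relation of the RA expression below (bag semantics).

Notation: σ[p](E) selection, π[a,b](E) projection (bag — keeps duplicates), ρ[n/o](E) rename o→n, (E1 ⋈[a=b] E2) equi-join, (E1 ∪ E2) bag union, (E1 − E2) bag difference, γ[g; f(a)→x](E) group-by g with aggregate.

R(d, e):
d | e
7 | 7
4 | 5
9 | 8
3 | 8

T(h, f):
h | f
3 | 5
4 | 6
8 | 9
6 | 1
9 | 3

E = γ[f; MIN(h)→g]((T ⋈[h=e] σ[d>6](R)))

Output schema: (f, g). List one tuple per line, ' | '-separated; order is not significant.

Row counts bottom-up:
  T → 5
  R → 4
  σ[d>6](R) → 2
  (T ⋈[h=e] σ[d>6](R)) → 1
  γ[f; MIN(h)→g]((T ⋈[h=e] σ[d>6](R))) → 1

== RESULT ==
f | g
9 | 8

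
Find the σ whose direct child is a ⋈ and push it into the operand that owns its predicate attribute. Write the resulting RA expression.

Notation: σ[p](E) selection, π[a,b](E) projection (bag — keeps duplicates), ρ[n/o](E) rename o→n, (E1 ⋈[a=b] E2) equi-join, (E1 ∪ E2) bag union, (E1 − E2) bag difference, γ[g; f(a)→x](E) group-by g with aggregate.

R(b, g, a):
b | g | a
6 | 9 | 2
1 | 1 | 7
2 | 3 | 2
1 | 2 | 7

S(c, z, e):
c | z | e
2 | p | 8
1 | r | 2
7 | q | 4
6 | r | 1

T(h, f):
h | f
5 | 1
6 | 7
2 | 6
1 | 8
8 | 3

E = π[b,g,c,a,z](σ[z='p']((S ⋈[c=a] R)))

σ filters on z, owned by the left side.
E' = π[b,g,c,a,z]((σ[z='p'](S) ⋈[c=a] R))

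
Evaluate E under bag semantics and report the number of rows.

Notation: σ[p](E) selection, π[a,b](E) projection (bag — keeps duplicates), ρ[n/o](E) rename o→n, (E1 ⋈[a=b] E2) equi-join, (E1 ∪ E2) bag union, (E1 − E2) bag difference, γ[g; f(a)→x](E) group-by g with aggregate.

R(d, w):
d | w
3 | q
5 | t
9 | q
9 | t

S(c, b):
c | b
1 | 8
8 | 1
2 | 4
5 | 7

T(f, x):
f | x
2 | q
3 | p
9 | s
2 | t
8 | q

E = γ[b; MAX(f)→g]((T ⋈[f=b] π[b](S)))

Per-node cardinality:
  T → 5
  S → 4
  π[b](S) → 4
  (T ⋈[f=b] π[b](S)) → 1
  γ[b; MAX(f)→g]((T ⋈[f=b] π[b](S))) → 1

|E| = 1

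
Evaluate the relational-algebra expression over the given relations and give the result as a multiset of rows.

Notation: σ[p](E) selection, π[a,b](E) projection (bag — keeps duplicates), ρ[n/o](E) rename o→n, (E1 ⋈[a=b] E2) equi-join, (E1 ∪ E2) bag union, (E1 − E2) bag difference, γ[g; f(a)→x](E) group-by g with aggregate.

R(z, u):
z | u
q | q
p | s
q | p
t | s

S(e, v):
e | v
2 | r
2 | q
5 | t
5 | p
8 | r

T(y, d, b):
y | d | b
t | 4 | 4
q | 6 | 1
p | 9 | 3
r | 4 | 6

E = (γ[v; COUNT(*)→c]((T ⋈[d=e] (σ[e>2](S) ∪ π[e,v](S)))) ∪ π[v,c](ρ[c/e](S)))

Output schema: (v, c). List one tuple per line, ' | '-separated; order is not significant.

Per-node cardinality:
  T → 4
  S → 5
  σ[e>2](S) → 3
  S → 5
  π[e,v](S) → 5
  (σ[e>2](S) ∪ π[e,v](S)) → 8
  (T ⋈[d=e] (σ[e>2](S) ∪ π[e,v](S))) → 0
  γ[v; COUNT(*)→c]((T ⋈[d=e] (σ[e>2](S) ∪ π[e,v](S)))) → 0
  S → 5
  ρ[c/e](S) → 5
  π[v,c](ρ[c/e](S)) → 5
  (γ[v; COUNT(*)→c]((T ⋈[d=e] (σ[e>2](S) ∪ π[e,v](S)))) ∪ π[v,c](ρ[c/e](S))) → 5

== RESULT ==
v | c
p | 5
q | 2
r | 2
r | 8
t | 5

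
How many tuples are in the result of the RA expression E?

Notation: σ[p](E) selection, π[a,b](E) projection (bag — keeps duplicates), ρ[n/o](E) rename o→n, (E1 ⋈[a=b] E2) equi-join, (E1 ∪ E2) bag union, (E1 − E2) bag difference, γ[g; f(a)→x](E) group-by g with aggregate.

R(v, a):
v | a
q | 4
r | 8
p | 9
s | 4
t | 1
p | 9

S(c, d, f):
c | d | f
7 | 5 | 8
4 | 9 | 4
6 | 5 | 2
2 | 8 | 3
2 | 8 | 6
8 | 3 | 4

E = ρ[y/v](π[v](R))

Row counts bottom-up:
  R → 6
  π[v](R) → 6
  ρ[y/v](π[v](R)) → 6

|E| = 6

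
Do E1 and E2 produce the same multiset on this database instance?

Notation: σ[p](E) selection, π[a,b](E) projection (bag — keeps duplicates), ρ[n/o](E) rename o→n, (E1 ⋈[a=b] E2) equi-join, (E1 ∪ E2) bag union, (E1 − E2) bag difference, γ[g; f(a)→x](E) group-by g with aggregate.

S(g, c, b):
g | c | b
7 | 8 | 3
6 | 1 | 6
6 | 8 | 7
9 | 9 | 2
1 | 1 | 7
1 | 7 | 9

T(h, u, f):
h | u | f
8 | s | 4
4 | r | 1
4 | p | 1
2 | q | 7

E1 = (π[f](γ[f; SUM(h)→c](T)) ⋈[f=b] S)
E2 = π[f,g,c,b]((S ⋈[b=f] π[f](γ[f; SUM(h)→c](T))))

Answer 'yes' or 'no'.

E1 subexpression sizes:
  T → 4
  γ[f; SUM(h)→c](T) → 3
  π[f](γ[f; SUM(h)→c](T)) → 3
  S → 6
  (π[f](γ[f; SUM(h)→c](T)) ⋈[f=b] S) → 2
E2 subexpression sizes:
  S → 6
  T → 4
  γ[f; SUM(h)→c](T) → 3
  π[f](γ[f; SUM(h)→c](T)) → 3
  (S ⋈[b=f] π[f](γ[f; SUM(h)→c](T))) → 2
  π[f,g,c,b]((S ⋈[b=f] π[f](γ[f; SUM(h)→c](T)))) → 2

E1 and E2 produce the same multiset:
f | g | c | b
7 | 1 | 1 | 7
7 | 6 | 8 | 7

yes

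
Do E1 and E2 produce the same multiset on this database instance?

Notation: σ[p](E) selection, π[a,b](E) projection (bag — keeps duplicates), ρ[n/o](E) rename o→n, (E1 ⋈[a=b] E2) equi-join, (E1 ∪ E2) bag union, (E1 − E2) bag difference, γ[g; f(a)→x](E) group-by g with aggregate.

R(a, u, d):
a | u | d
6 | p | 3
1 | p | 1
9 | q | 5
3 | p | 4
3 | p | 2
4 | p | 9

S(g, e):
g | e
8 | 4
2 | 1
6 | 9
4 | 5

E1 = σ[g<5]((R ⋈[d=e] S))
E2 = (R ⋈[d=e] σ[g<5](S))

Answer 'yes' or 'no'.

E1 subexpression sizes:
  R → 6
  S → 4
  (R ⋈[d=e] S) → 4
  σ[g<5]((R ⋈[d=e] S)) → 2
E2 subexpression sizes:
  R → 6
  S → 4
  σ[g<5](S) → 2
  (R ⋈[d=e] σ[g<5](S)) → 2

E1 and E2 produce the same multiset:
a | u | d | g | e
1 | p | 1 | 2 | 1
9 | q | 5 | 4 | 5

yes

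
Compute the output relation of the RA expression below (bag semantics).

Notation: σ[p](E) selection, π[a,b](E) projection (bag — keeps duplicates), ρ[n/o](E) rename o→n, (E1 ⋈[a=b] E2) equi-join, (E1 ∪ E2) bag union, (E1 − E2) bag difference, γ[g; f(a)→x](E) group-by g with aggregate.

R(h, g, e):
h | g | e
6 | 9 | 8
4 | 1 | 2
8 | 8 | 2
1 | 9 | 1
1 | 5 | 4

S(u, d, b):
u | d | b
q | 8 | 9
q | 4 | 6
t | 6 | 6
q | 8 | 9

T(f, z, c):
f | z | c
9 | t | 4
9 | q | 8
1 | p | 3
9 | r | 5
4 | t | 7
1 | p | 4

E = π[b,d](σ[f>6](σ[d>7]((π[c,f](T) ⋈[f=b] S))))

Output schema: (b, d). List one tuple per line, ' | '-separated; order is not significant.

Stepwise |·|:
  T → 6
  π[c,f](T) → 6
  S → 4
  (π[c,f](T) ⋈[f=b] S) → 6
  σ[d>7]((π[c,f](T) ⋈[f=b] S)) → 6
  σ[f>6](σ[d>7]((π[c,f](T) ⋈[f=b] S))) → 6
  π[b,d](σ[f>6](σ[d>7]((π[c,f](T) ⋈[f=b] S)))) → 6

== RESULT ==
b | d
9 | 8
9 | 8
9 | 8
9 | 8
9 | 8
9 | 8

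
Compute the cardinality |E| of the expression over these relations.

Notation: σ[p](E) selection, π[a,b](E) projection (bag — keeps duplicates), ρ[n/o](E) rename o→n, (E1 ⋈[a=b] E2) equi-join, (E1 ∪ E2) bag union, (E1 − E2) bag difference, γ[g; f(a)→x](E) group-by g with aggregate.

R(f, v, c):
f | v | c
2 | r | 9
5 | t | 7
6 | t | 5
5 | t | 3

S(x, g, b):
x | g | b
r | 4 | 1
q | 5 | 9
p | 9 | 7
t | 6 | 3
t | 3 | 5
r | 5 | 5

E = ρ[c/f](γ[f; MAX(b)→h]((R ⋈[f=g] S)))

Row counts bottom-up:
  R → 4
  S → 6
  (R ⋈[f=g] S) → 5
  γ[f; MAX(b)→h]((R ⋈[f=g] S)) → 2
  ρ[c/f](γ[f; MAX(b)→h]((R ⋈[f=g] S))) → 2

|E| = 2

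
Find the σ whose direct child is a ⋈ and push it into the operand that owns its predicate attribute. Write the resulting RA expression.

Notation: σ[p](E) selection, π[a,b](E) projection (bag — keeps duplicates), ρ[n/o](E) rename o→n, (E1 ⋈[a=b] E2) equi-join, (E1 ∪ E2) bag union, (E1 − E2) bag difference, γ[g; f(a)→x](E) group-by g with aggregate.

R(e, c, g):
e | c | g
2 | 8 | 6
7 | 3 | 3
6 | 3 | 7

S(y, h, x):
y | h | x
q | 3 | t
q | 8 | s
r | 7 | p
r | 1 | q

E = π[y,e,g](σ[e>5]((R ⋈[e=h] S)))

σ filters on e, owned by the left side.
E' = π[y,e,g]((σ[e>5](R) ⋈[e=h] S))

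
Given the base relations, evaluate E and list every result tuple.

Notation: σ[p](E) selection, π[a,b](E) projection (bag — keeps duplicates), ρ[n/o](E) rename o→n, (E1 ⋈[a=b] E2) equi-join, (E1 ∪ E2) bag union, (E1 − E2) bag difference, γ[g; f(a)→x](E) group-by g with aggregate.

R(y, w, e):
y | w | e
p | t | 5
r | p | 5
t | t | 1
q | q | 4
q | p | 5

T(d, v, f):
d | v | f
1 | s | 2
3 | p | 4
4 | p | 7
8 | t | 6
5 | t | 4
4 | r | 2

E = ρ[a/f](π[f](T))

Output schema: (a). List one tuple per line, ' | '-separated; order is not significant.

Row counts bottom-up:
  T → 6
  π[f](T) → 6
  ρ[a/f](π[f](T)) → 6

== RESULT ==
a
2
2
4
4
6
7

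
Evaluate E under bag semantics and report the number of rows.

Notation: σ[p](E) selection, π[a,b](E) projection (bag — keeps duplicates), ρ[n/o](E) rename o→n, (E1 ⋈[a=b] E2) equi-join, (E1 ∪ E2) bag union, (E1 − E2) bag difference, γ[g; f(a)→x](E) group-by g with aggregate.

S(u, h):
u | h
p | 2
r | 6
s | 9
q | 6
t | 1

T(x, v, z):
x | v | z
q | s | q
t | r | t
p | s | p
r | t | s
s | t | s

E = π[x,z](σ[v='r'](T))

Per-node cardinality:
  T → 5
  σ[v='r'](T) → 1
  π[x,z](σ[v='r'](T)) → 1

|E| = 1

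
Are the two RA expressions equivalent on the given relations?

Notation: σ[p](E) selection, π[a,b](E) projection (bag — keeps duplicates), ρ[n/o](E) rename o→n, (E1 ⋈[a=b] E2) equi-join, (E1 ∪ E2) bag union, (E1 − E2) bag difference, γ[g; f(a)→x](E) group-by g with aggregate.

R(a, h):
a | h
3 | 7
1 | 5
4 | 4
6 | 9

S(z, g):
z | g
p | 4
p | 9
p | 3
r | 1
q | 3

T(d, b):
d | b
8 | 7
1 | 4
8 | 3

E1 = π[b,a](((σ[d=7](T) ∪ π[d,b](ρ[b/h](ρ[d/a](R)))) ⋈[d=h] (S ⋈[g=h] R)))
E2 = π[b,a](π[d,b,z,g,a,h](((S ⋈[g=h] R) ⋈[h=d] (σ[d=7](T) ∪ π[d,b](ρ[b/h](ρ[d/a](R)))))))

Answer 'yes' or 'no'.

E1 subexpression sizes:
  T → 3
  σ[d=7](T) → 0
  R → 4
  ρ[d/a](R) → 4
  ρ[b/h](ρ[d/a](R)) → 4
  π[d,b](ρ[b/h](ρ[d/a](R))) → 4
  (σ[d=7](T) ∪ π[d,b](ρ[b/h](ρ[d/a](R)))) → 4
  S → 5
  R → 4
  (S ⋈[g=h] R) → 2
  ((σ[d=7](T) ∪ π[d,b](ρ[b/h](ρ[d/a](R)))) ⋈[d=h] (S ⋈[g=h] R)) → 1
  π[b,a](((σ[d=7](T) ∪ π[d,b](ρ[b/h](ρ[d/a](R)))) ⋈[d=h] (S ⋈[g=h] R))) → 1
E2 subexpression sizes:
  S → 5
  R → 4
  (S ⋈[g=h] R) → 2
  T → 3
  σ[d=7](T) → 0
  R → 4
  ρ[d/a](R) → 4
  ρ[b/h](ρ[d/a](R)) → 4
  π[d,b](ρ[b/h](ρ[d/a](R))) → 4
  (σ[d=7](T) ∪ π[d,b](ρ[b/h](ρ[d/a](R)))) → 4
  ((S ⋈[g=h] R) ⋈[h=d] (σ[d=7](T) ∪ π[d,b](ρ[b/h](ρ[d/a](R))))) → 1
  π[d,b,z,g,a,h](((S ⋈[g=h] R) ⋈[h=d] (σ[d=7](T) ∪ π[d,b](ρ[b/h](ρ[d/a](R)))))) → 1
  π[b,a](π[d,b,z,g,a,h](((S ⋈[g=h] R) ⋈[h=d] (σ[d=7](T) ∪ π[d,b](ρ[b/h](ρ[d/a](R))))))) → 1

E1 and E2 produce the same multiset:
b | a
4 | 4

yes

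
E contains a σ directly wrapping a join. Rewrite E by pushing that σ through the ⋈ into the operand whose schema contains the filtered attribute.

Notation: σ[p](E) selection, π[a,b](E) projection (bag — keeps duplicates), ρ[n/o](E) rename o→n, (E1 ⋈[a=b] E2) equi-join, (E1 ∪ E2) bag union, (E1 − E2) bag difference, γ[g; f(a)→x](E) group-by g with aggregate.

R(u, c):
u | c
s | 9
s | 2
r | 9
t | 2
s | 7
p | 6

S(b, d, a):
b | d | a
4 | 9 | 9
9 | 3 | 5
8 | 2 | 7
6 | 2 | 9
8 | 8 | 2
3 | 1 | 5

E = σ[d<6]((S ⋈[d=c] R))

σ filters on d, owned by the left side.
E' = (σ[d<6](S) ⋈[d=c] R)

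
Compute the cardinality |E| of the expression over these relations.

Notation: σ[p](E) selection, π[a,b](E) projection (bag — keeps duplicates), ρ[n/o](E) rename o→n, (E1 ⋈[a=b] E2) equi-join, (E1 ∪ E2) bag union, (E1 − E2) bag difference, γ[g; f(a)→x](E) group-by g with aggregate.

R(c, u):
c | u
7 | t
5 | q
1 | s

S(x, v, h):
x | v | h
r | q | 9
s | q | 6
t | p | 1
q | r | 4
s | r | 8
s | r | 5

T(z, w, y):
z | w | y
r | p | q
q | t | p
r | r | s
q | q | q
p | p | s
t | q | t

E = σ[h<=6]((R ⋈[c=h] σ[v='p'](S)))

Stepwise |·|:
  R → 3
  S → 6
  σ[v='p'](S) → 1
  (R ⋈[c=h] σ[v='p'](S)) → 1
  σ[h<=6]((R ⋈[c=h] σ[v='p'](S))) → 1

|E| = 1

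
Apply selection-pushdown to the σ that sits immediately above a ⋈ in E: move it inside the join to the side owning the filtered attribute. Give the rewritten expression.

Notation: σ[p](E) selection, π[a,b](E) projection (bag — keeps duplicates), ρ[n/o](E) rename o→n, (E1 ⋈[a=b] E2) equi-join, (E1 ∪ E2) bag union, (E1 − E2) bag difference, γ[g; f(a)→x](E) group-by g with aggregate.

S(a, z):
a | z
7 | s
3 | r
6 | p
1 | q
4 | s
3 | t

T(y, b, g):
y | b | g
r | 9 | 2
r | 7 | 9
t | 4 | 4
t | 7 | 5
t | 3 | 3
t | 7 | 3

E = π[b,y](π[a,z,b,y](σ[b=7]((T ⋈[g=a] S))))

σ filters on b, owned by the left side.
E' = π[b,y](π[a,z,b,y]((σ[b=7](T) ⋈[g=a] S)))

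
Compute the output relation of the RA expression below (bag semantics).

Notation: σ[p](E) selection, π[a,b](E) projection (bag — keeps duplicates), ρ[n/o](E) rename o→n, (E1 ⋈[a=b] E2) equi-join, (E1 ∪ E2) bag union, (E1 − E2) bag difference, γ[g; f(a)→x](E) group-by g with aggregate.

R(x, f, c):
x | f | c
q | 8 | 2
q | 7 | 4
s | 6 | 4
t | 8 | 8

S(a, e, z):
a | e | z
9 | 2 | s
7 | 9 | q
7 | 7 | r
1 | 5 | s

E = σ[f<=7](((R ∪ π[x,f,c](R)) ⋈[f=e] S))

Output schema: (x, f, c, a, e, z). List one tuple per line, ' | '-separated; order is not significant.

Per-node cardinality:
  R → 4
  R → 4
  π[x,f,c](R) → 4
  (R ∪ π[x,f,c](R)) → 8
  S → 4
  ((R ∪ π[x,f,c](R)) ⋈[f=e] S) → 2
  σ[f<=7](((R ∪ π[x,f,c](R)) ⋈[f=e] S)) → 2

== RESULT ==
x | f | c | a | e | z
q | 7 | 4 | 7 | 7 | r
q | 7 | 4 | 7 | 7 | r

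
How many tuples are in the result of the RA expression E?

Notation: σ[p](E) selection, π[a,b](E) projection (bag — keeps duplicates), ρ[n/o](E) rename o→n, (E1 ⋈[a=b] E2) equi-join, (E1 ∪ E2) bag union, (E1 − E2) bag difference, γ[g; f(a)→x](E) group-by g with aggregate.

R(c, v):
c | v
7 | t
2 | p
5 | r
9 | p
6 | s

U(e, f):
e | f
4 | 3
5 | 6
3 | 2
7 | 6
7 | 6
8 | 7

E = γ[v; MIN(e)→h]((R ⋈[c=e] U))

Subexpression sizes:
  R → 5
  U → 6
  (R ⋈[c=e] U) → 3
  γ[v; MIN(e)→h]((R ⋈[c=e] U)) → 2

|E| = 2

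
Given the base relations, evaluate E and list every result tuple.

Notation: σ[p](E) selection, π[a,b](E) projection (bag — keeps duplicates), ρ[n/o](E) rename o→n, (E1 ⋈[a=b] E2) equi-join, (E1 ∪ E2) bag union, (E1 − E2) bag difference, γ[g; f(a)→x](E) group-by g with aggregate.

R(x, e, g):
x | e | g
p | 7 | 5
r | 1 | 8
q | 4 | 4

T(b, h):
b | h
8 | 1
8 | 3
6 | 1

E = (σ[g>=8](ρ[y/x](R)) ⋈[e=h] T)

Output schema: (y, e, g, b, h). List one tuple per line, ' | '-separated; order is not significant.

Stepwise |·|:
  R → 3
  ρ[y/x](R) → 3
  σ[g>=8](ρ[y/x](R)) → 1
  T → 3
  (σ[g>=8](ρ[y/x](R)) ⋈[e=h] T) → 2

== RESULT ==
y | e | g | b | h
r | 1 | 8 | 6 | 1
r | 1 | 8 | 8 | 1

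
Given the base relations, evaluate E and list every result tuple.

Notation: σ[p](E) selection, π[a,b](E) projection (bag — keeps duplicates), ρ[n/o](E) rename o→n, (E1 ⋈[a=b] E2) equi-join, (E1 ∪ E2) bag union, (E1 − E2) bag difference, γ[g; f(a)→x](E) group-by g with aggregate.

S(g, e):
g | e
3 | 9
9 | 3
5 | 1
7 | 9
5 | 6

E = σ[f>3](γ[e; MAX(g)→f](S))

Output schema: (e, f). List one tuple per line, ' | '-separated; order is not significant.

Stepwise |·|:
  S → 5
  γ[e; MAX(g)→f](S) → 4
  σ[f>3](γ[e; MAX(g)→f](S)) → 4

== RESULT ==
e | f
1 | 5
3 | 9
6 | 5
9 | 7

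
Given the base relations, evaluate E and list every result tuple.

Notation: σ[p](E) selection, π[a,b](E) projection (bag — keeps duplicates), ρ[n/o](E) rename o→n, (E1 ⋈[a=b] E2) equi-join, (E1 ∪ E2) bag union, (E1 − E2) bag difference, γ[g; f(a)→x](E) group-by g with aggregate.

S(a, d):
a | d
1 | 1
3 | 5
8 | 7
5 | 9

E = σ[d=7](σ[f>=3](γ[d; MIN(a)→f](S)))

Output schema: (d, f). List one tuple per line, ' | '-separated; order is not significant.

Per-node cardinality:
  S → 4
  γ[d; MIN(a)→f](S) → 4
  σ[f>=3](γ[d; MIN(a)→f](S)) → 3
  σ[d=7](σ[f>=3](γ[d; MIN(a)→f](S))) → 1

== RESULT ==
d | f
7 | 8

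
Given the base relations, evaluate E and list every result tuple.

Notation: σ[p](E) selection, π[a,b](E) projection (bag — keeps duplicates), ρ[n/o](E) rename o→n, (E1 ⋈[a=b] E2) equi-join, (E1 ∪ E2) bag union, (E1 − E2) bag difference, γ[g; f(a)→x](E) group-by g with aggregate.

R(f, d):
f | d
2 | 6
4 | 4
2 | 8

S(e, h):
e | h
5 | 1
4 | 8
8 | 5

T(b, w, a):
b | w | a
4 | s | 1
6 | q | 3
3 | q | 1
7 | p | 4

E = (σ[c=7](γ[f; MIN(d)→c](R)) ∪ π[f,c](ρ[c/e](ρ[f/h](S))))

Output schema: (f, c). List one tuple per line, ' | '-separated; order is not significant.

Subexpression sizes:
  R → 3
  γ[f; MIN(d)→c](R) → 2
  σ[c=7](γ[f; MIN(d)→c](R)) → 0
  S → 3
  ρ[f/h](S) → 3
  ρ[c/e](ρ[f/h](S)) → 3
  π[f,c](ρ[c/e](ρ[f/h](S))) → 3
  (σ[c=7](γ[f; MIN(d)→c](R)) ∪ π[f,c](ρ[c/e](ρ[f/h](S)))) → 3

== RESULT ==
f | c
1 | 5
5 | 8
8 | 4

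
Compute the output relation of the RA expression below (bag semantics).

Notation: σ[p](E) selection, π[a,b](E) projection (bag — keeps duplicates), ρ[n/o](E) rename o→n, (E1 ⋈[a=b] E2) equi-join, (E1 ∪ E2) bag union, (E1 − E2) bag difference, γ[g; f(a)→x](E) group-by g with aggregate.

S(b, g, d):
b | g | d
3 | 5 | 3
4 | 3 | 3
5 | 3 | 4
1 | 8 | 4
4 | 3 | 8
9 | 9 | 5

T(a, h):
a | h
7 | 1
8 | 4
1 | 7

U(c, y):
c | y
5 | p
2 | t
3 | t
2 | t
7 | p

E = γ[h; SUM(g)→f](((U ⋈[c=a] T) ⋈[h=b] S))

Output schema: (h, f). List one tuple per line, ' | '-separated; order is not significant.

Per-node cardinality:
  U → 5
  T → 3
  (U ⋈[c=a] T) → 1
  S → 6
  ((U ⋈[c=a] T) ⋈[h=b] S) → 1
  γ[h; SUM(g)→f](((U ⋈[c=a] T) ⋈[h=b] S)) → 1

== RESULT ==
h | f
1 | 8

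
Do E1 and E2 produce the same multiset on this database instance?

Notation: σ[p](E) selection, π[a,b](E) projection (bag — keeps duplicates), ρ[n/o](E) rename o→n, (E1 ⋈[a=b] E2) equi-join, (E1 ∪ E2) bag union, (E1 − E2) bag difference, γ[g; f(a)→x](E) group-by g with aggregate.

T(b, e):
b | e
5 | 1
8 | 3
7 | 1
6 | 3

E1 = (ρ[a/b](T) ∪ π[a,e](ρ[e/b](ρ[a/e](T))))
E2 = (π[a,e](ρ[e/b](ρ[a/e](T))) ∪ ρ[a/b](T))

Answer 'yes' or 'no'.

E1 per-node cardinality:
  T → 4
  ρ[a/b](T) → 4
  T → 4
  ρ[a/e](T) → 4
  ρ[e/b](ρ[a/e](T)) → 4
  π[a,e](ρ[e/b](ρ[a/e](T))) → 4
  (ρ[a/b](T) ∪ π[a,e](ρ[e/b](ρ[a/e](T)))) → 8
E2 per-node cardinality:
  T → 4
  ρ[a/e](T) → 4
  ρ[e/b](ρ[a/e](T)) → 4
  π[a,e](ρ[e/b](ρ[a/e](T))) → 4
  T → 4
  ρ[a/b](T) → 4
  (π[a,e](ρ[e/b](ρ[a/e](T))) ∪ ρ[a/b](T)) → 8

E1 and E2 produce the same multiset:
a | e
1 | 5
1 | 7
3 | 6
3 | 8
5 | 1
6 | 3
7 | 1
8 | 3

yes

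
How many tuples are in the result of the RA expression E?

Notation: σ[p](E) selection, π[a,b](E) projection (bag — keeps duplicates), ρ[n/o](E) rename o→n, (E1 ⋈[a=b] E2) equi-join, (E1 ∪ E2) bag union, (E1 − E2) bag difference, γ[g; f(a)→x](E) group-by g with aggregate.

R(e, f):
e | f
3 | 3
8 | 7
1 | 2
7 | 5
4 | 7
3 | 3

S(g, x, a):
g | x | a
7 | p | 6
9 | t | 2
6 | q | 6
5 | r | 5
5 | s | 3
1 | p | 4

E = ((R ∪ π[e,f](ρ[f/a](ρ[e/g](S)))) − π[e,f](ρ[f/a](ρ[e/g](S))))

Stepwise |·|:
  R → 6
  S → 6
  ρ[e/g](S) → 6
  ρ[f/a](ρ[e/g](S)) → 6
  π[e,f](ρ[f/a](ρ[e/g](S))) → 6
  (R ∪ π[e,f](ρ[f/a](ρ[e/g](S)))) → 12
  S → 6
  ρ[e/g](S) → 6
  ρ[f/a](ρ[e/g](S)) → 6
  π[e,f](ρ[f/a](ρ[e/g](S))) → 6
  ((R ∪ π[e,f](ρ[f/a](ρ[e/g](S)))) − π[e,f](ρ[f/a](ρ[e/g](S)))) → 6

|E| = 6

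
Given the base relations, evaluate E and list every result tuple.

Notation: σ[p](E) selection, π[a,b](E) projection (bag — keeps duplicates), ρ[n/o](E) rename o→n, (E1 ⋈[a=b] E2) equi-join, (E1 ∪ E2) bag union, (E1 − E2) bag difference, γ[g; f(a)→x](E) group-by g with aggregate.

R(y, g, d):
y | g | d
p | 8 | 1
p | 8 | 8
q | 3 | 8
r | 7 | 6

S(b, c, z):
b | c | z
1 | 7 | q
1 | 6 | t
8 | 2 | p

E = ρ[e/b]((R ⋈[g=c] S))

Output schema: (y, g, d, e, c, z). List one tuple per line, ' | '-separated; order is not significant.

Per-node cardinality:
  R → 4
  S → 3
  (R ⋈[g=c] S) → 1
  ρ[e/b]((R ⋈[g=c] S)) → 1

== RESULT ==
y | g | d | e | c | z
r | 7 | 6 | 1 | 7 | q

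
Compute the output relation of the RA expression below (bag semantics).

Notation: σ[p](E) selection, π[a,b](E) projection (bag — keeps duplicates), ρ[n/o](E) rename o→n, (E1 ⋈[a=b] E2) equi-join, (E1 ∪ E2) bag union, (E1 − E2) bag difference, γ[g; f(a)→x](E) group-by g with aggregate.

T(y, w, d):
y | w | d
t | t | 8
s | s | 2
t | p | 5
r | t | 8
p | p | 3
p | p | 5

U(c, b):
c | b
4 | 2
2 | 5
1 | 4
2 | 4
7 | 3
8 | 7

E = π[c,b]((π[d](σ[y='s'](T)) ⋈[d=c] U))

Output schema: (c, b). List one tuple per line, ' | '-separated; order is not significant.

Row counts bottom-up:
  T → 6
  σ[y='s'](T) → 1
  π[d](σ[y='s'](T)) → 1
  U → 6
  (π[d](σ[y='s'](T)) ⋈[d=c] U) → 2
  π[c,b]((π[d](σ[y='s'](T)) ⋈[d=c] U)) → 2

== RESULT ==
c | b
2 | 4
2 | 5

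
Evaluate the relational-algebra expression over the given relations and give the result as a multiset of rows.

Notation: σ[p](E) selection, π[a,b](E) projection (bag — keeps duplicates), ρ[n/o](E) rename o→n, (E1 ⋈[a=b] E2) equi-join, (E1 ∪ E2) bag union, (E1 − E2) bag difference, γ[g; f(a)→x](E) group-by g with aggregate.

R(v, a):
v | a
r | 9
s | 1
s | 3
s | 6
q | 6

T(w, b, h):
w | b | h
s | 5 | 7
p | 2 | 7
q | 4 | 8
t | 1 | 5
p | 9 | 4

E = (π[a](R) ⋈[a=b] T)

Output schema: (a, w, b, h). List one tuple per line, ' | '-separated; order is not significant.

Row counts bottom-up:
  R → 5
  π[a](R) → 5
  T → 5
  (π[a](R) ⋈[a=b] T) → 2

== RESULT ==
a | w | b | h
1 | t | 1 | 5
9 | p | 9 | 4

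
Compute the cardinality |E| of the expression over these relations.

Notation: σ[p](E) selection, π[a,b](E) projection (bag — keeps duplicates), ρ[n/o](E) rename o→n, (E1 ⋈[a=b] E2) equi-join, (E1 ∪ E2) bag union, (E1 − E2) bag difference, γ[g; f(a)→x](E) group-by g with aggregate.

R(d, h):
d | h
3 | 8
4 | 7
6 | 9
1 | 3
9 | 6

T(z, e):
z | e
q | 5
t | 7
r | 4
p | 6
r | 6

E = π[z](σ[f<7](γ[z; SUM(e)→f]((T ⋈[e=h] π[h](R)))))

Stepwise |·|:
  T → 5
  R → 5
  π[h](R) → 5
  (T ⋈[e=h] π[h](R)) → 3
  γ[z; SUM(e)→f]((T ⋈[e=h] π[h](R))) → 3
  σ[f<7](γ[z; SUM(e)→f]((T ⋈[e=h] π[h](R)))) → 2
  π[z](σ[f<7](γ[z; SUM(e)→f]((T ⋈[e=h] π[h](R))))) → 2

|E| = 2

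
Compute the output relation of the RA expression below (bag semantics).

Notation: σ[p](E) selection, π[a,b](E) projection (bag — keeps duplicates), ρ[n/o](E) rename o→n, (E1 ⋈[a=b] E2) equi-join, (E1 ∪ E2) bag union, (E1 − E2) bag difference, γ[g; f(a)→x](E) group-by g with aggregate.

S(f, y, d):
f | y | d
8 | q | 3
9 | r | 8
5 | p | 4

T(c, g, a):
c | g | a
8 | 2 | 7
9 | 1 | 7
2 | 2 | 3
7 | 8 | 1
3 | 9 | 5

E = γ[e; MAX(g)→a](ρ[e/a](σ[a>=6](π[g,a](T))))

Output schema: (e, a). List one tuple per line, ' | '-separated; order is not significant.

Row counts bottom-up:
  T → 5
  π[g,a](T) → 5
  σ[a>=6](π[g,a](T)) → 2
  ρ[e/a](σ[a>=6](π[g,a](T))) → 2
  γ[e; MAX(g)→a](ρ[e/a](σ[a>=6](π[g,a](T)))) → 1

== RESULT ==
e | a
7 | 2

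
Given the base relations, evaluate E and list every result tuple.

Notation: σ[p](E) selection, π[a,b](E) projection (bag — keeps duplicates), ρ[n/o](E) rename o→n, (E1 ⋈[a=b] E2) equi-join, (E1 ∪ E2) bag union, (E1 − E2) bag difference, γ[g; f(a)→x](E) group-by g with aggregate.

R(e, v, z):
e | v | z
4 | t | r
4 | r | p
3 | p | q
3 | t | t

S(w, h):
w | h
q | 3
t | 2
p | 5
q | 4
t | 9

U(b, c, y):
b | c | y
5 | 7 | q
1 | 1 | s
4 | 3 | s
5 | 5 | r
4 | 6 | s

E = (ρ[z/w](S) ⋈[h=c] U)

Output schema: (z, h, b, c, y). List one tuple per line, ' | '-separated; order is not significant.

Row counts bottom-up:
  S → 5
  ρ[z/w](S) → 5
  U → 5
  (ρ[z/w](S) ⋈[h=c] U) → 2

== RESULT ==
z | h | b | c | y
p | 5 | 5 | 5 | r
q | 3 | 4 | 3 | s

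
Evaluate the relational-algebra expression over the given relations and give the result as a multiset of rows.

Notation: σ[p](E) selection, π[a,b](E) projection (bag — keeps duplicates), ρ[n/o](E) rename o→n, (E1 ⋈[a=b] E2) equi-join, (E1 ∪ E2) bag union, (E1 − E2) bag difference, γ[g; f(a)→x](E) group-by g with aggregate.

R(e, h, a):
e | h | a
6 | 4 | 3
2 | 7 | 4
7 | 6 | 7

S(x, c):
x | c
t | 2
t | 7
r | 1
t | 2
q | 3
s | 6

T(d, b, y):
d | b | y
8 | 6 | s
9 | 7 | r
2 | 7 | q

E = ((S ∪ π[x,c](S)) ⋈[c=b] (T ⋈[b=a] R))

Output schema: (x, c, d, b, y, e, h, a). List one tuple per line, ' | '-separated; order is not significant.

Stepwise |·|:
  S → 6
  S → 6
  π[x,c](S) → 6
  (S ∪ π[x,c](S)) → 12
  T → 3
  R → 3
  (T ⋈[b=a] R) → 2
  ((S ∪ π[x,c](S)) ⋈[c=b] (T ⋈[b=a] R)) → 4

== RESULT ==
x | c | d | b | y | e | h | a
t | 7 | 2 | 7 | q | 7 | 6 | 7
t | 7 | 2 | 7 | q | 7 | 6 | 7
t | 7 | 9 | 7 | r | 7 | 6 | 7
t | 7 | 9 | 7 | r | 7 | 6 | 7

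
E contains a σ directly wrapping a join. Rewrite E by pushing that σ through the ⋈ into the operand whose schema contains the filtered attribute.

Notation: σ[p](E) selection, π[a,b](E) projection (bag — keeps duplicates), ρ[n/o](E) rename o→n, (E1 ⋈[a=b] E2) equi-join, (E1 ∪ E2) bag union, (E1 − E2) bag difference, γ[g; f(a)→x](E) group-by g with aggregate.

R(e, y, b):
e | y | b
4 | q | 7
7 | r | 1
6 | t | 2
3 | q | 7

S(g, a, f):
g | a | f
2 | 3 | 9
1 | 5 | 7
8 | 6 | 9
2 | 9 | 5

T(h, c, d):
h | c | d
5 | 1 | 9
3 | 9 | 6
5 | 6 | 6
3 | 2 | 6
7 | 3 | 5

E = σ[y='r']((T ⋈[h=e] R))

σ filters on y, owned by the right side.
E' = (T ⋈[h=e] σ[y='r'](R))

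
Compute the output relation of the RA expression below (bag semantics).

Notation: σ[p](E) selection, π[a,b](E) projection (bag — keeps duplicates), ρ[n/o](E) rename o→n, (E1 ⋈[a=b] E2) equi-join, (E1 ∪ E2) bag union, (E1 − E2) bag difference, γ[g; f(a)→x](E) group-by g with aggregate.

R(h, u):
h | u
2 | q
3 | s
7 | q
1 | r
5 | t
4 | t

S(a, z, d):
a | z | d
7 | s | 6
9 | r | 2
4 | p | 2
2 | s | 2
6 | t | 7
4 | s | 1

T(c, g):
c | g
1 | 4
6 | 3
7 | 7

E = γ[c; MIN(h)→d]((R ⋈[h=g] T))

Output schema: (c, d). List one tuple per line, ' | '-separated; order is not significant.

Subexpression sizes:
  R → 6
  T → 3
  (R ⋈[h=g] T) → 3
  γ[c; MIN(h)→d]((R ⋈[h=g] T)) → 3

== RESULT ==
c | d
1 | 4
6 | 3
7 | 7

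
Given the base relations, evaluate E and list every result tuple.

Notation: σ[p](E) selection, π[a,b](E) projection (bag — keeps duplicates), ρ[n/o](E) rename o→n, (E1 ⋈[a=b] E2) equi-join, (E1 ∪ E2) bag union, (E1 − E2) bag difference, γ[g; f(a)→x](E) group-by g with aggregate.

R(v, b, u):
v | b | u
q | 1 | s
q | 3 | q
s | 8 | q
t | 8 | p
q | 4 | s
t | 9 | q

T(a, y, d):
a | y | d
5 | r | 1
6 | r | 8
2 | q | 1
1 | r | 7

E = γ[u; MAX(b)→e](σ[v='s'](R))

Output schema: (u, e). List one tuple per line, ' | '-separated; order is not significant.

Stepwise |·|:
  R → 6
  σ[v='s'](R) → 1
  γ[u; MAX(b)→e](σ[v='s'](R)) → 1

== RESULT ==
u | e
q | 8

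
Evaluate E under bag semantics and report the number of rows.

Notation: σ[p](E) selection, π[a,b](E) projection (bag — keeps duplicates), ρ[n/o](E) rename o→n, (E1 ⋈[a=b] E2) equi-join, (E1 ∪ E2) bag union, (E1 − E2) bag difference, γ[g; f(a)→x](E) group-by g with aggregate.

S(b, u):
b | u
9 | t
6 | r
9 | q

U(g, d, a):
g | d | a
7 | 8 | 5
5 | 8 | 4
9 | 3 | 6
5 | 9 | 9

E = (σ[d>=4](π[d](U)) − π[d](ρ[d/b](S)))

Stepwise |·|:
  U → 4
  π[d](U) → 4
  σ[d>=4](π[d](U)) → 3
  S → 3
  ρ[d/b](S) → 3
  π[d](ρ[d/b](S)) → 3
  (σ[d>=4](π[d](U)) − π[d](ρ[d/b](S))) → 2

|E| = 2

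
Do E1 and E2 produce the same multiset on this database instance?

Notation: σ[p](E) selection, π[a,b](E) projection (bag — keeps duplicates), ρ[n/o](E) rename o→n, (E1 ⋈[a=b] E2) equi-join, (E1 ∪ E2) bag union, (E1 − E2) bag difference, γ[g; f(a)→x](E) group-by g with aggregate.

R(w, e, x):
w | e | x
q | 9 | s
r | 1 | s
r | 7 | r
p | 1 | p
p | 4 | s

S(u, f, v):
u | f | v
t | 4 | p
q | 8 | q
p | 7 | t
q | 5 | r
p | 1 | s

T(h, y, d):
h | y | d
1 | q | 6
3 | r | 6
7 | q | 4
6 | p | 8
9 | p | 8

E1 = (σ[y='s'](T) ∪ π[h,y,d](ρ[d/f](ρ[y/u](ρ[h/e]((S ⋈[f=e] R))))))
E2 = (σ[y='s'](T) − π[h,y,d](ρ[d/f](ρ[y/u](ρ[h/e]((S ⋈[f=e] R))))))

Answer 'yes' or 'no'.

E1 stepwise |·|:
  T → 5
  σ[y='s'](T) → 0
  S → 5
  R → 5
  (S ⋈[f=e] R) → 4
  ρ[h/e]((S ⋈[f=e] R)) → 4
  ρ[y/u](ρ[h/e]((S ⋈[f=e] R))) → 4
  ρ[d/f](ρ[y/u](ρ[h/e]((S ⋈[f=e] R)))) → 4
  π[h,y,d](ρ[d/f](ρ[y/u](ρ[h/e]((S ⋈[f=e] R))))) → 4
  (σ[y='s'](T) ∪ π[h,y,d](ρ[d/f](ρ[y/u](ρ[h/e]((S ⋈[f=e] R)))))) → 4
E2 stepwise |·|:
  T → 5
  σ[y='s'](T) → 0
  S → 5
  R → 5
  (S ⋈[f=e] R) → 4
  ρ[h/e]((S ⋈[f=e] R)) → 4
  ρ[y/u](ρ[h/e]((S ⋈[f=e] R))) → 4
  ρ[d/f](ρ[y/u](ρ[h/e]((S ⋈[f=e] R)))) → 4
  π[h,y,d](ρ[d/f](ρ[y/u](ρ[h/e]((S ⋈[f=e] R))))) → 4
  (σ[y='s'](T) − π[h,y,d](ρ[d/f](ρ[y/u](ρ[h/e]((S ⋈[f=e] R)))))) → 0

E1 result:
h | y | d
1 | p | 1
1 | p | 1
4 | t | 4
7 | p | 7
E2 result:
h | y | d
(0 rows)
Witness: (7, 'p', 7) appears 1× in E1 but 0× in E2.

no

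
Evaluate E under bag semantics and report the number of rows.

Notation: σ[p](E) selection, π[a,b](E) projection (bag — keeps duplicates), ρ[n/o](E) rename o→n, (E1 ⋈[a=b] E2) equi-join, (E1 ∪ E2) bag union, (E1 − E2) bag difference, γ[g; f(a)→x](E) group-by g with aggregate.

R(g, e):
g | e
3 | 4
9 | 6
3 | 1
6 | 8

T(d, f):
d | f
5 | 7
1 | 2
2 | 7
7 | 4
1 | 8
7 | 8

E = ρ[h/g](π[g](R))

Row counts bottom-up:
  R → 4
  π[g](R) → 4
  ρ[h/g](π[g](R)) → 4

|E| = 4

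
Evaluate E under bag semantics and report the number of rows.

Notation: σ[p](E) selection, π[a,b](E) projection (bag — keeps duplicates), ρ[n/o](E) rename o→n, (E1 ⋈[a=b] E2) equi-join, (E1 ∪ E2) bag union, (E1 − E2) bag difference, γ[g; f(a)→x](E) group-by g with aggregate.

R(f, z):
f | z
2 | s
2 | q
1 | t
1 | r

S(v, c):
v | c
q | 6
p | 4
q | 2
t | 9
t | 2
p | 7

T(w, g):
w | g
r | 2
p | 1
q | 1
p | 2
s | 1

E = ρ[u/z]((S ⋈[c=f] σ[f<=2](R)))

Stepwise |·|:
  S → 6
  R → 4
  σ[f<=2](R) → 4
  (S ⋈[c=f] σ[f<=2](R)) → 4
  ρ[u/z]((S ⋈[c=f] σ[f<=2](R))) → 4

|E| = 4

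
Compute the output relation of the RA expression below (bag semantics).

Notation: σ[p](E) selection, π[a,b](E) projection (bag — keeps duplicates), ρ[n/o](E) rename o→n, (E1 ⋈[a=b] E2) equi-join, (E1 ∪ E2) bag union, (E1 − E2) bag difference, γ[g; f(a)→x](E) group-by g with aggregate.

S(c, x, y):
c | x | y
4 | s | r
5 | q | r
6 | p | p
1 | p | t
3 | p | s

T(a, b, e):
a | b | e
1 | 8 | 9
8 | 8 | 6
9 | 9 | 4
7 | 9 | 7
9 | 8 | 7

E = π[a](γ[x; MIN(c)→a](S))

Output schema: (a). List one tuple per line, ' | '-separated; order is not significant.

Subexpression sizes:
  S → 5
  γ[x; MIN(c)→a](S) → 3
  π[a](γ[x; MIN(c)→a](S)) → 3

== RESULT ==
a
1
4
5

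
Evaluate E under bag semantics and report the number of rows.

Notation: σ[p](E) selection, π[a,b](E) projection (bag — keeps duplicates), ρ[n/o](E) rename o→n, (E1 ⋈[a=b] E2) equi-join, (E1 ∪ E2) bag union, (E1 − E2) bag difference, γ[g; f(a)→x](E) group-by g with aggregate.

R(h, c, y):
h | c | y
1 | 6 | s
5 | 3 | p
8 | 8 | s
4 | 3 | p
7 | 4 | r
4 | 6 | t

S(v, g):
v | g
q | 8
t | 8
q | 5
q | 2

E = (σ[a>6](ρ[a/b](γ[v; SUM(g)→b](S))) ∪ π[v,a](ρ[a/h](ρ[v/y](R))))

Row counts bottom-up:
  S → 4
  γ[v; SUM(g)→b](S) → 2
  ρ[a/b](γ[v; SUM(g)→b](S)) → 2
  σ[a>6](ρ[a/b](γ[v; SUM(g)→b](S))) → 2
  R → 6
  ρ[v/y](R) → 6
  ρ[a/h](ρ[v/y](R)) → 6
  π[v,a](ρ[a/h](ρ[v/y](R))) → 6
  (σ[a>6](ρ[a/b](γ[v; SUM(g)→b](S))) ∪ π[v,a](ρ[a/h](ρ[v/y](R)))) → 8

|E| = 8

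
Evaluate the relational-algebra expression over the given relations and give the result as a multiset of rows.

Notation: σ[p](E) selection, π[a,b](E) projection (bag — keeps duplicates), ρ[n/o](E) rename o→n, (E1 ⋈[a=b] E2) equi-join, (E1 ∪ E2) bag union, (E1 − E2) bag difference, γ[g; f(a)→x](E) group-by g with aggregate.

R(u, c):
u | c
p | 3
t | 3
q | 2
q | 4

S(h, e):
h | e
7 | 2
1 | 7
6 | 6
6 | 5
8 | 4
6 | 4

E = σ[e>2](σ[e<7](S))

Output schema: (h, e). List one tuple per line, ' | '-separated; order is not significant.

Stepwise |·|:
  S → 6
  σ[e<7](S) → 5
  σ[e>2](σ[e<7](S)) → 4

== RESULT ==
h | e
6 | 4
6 | 5
6 | 6
8 | 4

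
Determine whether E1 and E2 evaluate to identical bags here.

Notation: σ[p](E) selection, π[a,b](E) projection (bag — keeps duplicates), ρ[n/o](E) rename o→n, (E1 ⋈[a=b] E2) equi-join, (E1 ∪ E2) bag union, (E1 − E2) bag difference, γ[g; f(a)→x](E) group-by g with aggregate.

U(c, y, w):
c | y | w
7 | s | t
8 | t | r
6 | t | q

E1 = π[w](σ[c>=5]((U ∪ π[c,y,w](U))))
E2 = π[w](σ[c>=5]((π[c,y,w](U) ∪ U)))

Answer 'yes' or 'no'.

E1 per-node cardinality:
  U → 3
  U → 3
  π[c,y,w](U) → 3
  (U ∪ π[c,y,w](U)) → 6
  σ[c>=5]((U ∪ π[c,y,w](U))) → 6
  π[w](σ[c>=5]((U ∪ π[c,y,w](U)))) → 6
E2 per-node cardinality:
  U → 3
  π[c,y,w](U) → 3
  U → 3
  (π[c,y,w](U) ∪ U) → 6
  σ[c>=5]((π[c,y,w](U) ∪ U)) → 6
  π[w](σ[c>=5]((π[c,y,w](U) ∪ U))) → 6

E1 and E2 produce the same multiset:
w
q
q
r
r
t
t

yes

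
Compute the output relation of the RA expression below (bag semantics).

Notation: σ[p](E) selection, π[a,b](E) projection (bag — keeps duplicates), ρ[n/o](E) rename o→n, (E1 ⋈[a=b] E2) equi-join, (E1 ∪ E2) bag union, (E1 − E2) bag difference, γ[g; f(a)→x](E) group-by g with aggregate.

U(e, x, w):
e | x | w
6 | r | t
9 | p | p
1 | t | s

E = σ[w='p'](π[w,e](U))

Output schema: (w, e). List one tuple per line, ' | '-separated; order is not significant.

Subexpression sizes:
  U → 3
  π[w,e](U) → 3
  σ[w='p'](π[w,e](U)) → 1

== RESULT ==
w | e
p | 9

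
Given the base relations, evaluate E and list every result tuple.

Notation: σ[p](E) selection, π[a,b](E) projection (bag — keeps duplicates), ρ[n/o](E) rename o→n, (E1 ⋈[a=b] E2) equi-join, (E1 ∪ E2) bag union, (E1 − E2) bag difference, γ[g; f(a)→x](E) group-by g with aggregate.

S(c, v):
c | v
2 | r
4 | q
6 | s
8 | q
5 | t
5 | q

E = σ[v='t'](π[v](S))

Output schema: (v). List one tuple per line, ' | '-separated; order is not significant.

Row counts bottom-up:
  S → 6
  π[v](S) → 6
  σ[v='t'](π[v](S)) → 1

== RESULT ==
v
t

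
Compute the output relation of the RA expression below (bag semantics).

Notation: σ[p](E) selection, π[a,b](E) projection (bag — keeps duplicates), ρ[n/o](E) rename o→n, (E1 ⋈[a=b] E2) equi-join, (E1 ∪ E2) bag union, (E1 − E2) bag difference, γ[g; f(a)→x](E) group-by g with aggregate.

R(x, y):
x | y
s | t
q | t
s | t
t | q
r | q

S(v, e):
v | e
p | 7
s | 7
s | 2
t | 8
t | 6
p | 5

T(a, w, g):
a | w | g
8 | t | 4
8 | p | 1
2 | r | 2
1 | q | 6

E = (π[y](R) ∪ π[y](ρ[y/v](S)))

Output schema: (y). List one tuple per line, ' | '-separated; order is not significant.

Per-node cardinality:
  R → 5
  π[y](R) → 5
  S → 6
  ρ[y/v](S) → 6
  π[y](ρ[y/v](S)) → 6
  (π[y](R) ∪ π[y](ρ[y/v](S))) → 11

== RESULT ==
y
p
p
q
q
s
s
t
t
t
t
t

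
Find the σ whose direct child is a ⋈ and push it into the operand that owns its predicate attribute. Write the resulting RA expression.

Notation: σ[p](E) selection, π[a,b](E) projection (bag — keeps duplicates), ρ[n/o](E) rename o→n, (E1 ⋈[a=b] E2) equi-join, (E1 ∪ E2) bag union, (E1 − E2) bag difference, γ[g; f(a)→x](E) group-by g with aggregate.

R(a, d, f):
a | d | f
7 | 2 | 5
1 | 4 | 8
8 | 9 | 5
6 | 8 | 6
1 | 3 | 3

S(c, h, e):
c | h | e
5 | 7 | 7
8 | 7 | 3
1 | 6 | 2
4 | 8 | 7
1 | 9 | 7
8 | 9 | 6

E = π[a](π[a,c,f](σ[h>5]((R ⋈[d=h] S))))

σ filters on h, owned by the right side.
E' = π[a](π[a,c,f]((R ⋈[d=h] σ[h>5](S))))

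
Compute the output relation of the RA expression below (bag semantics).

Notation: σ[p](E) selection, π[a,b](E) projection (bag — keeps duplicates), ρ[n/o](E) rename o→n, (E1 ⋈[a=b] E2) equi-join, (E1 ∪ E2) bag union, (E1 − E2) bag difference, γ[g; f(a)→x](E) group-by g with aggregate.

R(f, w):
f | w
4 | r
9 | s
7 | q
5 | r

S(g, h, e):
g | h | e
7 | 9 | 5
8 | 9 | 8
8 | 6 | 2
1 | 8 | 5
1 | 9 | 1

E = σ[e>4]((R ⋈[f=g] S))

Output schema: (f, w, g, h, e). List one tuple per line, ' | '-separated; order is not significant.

Subexpression sizes:
  R → 4
  S → 5
  (R ⋈[f=g] S) → 1
  σ[e>4]((R ⋈[f=g] S)) → 1

== RESULT ==
f | w | g | h | e
7 | q | 7 | 9 | 5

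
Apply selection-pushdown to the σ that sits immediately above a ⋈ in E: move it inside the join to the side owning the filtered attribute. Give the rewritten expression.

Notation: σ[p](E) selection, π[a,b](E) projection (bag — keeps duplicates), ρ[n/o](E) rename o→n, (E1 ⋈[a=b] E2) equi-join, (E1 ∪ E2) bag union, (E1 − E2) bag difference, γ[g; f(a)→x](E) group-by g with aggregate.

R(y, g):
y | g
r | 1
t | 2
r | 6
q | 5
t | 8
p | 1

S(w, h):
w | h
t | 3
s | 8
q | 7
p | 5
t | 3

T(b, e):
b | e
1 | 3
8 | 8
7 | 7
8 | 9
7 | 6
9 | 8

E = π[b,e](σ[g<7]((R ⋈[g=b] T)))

σ filters on g, owned by the left side.
E' = π[b,e]((σ[g<7](R) ⋈[g=b] T))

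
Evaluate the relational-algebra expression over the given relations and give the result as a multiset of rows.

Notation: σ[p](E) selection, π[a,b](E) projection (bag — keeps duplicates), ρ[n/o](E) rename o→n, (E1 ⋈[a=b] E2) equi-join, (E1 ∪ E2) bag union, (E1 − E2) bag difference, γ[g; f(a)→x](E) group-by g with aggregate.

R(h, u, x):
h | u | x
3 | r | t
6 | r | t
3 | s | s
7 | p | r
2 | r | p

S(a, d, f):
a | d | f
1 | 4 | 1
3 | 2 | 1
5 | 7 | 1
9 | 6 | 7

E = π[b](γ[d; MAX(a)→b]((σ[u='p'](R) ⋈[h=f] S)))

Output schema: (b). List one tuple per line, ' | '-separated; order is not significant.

Row counts bottom-up:
  R → 5
  σ[u='p'](R) → 1
  S → 4
  (σ[u='p'](R) ⋈[h=f] S) → 1
  γ[d; MAX(a)→b]((σ[u='p'](R) ⋈[h=f] S)) → 1
  π[b](γ[d; MAX(a)→b]((σ[u='p'](R) ⋈[h=f] S))) → 1

== RESULT ==
b
9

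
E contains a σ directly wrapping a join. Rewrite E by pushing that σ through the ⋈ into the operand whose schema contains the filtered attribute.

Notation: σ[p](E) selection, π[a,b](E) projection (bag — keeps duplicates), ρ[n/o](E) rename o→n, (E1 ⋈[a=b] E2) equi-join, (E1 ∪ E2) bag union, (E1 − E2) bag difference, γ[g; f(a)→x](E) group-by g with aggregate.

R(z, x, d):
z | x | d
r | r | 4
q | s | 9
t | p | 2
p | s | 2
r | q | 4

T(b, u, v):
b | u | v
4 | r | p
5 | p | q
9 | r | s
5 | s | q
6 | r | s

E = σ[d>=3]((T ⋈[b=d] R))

σ filters on d, owned by the right side.
E' = (T ⋈[b=d] σ[d>=3](R))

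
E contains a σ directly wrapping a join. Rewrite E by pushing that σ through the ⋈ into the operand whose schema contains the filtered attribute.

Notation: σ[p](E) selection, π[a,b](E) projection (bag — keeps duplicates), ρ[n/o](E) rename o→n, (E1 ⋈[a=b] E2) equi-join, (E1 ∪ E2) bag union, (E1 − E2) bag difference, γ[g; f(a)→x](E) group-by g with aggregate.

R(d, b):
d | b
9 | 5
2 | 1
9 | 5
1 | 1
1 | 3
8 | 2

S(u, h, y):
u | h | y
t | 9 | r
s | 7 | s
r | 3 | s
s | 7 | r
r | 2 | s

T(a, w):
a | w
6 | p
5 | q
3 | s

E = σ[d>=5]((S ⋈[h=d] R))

σ filters on d, owned by the right side.
E' = (S ⋈[h=d] σ[d>=5](R))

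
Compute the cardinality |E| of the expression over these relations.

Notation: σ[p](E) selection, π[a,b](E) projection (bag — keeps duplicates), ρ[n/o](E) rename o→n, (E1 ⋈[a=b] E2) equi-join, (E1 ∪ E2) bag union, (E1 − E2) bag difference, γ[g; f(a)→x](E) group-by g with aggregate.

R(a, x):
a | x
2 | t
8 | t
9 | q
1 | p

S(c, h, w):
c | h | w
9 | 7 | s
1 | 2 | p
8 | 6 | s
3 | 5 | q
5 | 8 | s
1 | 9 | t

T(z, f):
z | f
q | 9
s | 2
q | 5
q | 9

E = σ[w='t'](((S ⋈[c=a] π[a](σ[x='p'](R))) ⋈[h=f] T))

Per-node cardinality:
  S → 6
  R → 4
  σ[x='p'](R) → 1
  π[a](σ[x='p'](R)) → 1
  (S ⋈[c=a] π[a](σ[x='p'](R))) → 2
  T → 4
  ((S ⋈[c=a] π[a](σ[x='p'](R))) ⋈[h=f] T) → 3
  σ[w='t'](((S ⋈[c=a] π[a](σ[x='p'](R))) ⋈[h=f] T)) → 2

|E| = 2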